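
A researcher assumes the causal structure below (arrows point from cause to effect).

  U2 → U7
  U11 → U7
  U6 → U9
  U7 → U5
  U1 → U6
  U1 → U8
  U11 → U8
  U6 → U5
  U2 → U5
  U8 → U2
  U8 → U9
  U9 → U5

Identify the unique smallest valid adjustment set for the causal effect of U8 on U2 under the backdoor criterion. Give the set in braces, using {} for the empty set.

{}

Variables eligible for adjustment (non-descendants of U8, excluding U8 and U2): {U1, U11, U6}.
Backdoor paths from U8 to U2:
  P1: U8 <- U11 -> U7 <- U2
  P2: U8 <- U11 -> U7 -> U5 <- U2
  P3: U8 <- U1 -> U6 -> U9 -> U5 <- U2
  P4: U8 <- U1 -> U6 -> U9 -> U5 <- U7 <- U2
  P5: U8 <- U1 -> U6 -> U5 <- U2
  P6: U8 <- U1 -> U6 -> U5 <- U7 <- U2
Each backdoor path contains an unconditioned collider, so every path is already blocked with the empty conditioning set:
  P1: blocked at collider U7 (neither it nor any descendant is in the conditioning set).
  P2: blocked at collider U5 (neither it nor any descendant is in the conditioning set).
  P3: blocked at collider U5 (neither it nor any descendant is in the conditioning set).
  P4: blocked at collider U5 (neither it nor any descendant is in the conditioning set).
  P5: blocked at collider U5 (neither it nor any descendant is in the conditioning set).
  P6: blocked at collider U5 (neither it nor any descendant is in the conditioning set).
The empty set is therefore the unique smallest valid set.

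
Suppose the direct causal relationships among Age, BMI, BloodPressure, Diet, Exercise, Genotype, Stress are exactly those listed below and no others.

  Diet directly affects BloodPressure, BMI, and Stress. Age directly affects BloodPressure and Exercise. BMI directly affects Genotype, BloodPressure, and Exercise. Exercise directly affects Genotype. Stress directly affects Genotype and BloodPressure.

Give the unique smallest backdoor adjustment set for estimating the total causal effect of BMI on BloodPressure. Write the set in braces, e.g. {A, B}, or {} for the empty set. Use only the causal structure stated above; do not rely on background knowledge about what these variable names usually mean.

{Diet}

Variables eligible for adjustment (non-descendants of BMI, excluding BMI and BloodPressure): {Age, Diet, Stress}.
Backdoor paths from BMI to BloodPressure:
  P1: BMI <- Diet -> Stress -> Genotype <- Exercise <- Age -> BloodPressure
  P2: BMI <- Diet -> Stress -> BloodPressure
  P3: BMI <- Diet -> BloodPressure
The empty set is not sufficient: P2 (BMI <- Diet -> Stress -> BloodPressure) has no collider blocking it and no conditioned non-collider, so it is open.
Try {Diet}:
  P1: blocked at fork node Diet ∈ conditioning set.
  P2: blocked at fork node Diet ∈ conditioning set.
  P3: blocked at fork node Diet ∈ conditioning set.
{Diet} contains no descendant of BMI and blocks every backdoor path.
No other singleton works — e.g. {Age} leaves P2 open — so {Diet} is the unique smallest valid adjustment set.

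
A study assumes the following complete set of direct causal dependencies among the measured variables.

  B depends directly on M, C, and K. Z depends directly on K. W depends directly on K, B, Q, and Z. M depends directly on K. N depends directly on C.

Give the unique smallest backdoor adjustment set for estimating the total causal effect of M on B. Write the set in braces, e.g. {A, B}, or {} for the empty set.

{K}

Variables eligible for adjustment (non-descendants of M, excluding M and B): {C, K, N, Q, Z}.
Backdoor paths from M to B:
  P1: M <- K -> Z -> W <- B
  P2: M <- K -> B
  P3: M <- K -> W <- B
The empty set is not sufficient: P2 (M <- K -> B) has no collider blocking it and no conditioned non-collider, so it is open.
Try {K}:
  P1: blocked at fork node K ∈ conditioning set.
  P2: blocked at fork node K ∈ conditioning set.
  P3: blocked at fork node K ∈ conditioning set.
{K} contains no descendant of M and blocks every backdoor path.
No other singleton works — e.g. {Q} leaves P2 open — so {K} is the unique smallest valid adjustment set.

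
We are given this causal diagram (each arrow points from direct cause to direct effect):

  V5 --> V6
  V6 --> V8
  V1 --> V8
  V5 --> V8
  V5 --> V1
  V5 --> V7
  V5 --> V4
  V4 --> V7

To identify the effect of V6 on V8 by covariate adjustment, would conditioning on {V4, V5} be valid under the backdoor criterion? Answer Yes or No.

Backdoor paths from V6 to V8 (paths whose first edge points into V6):
  P1: V6 <- V5 -> V1 -> V8
  P2: V6 <- V5 -> V8
Condition 1 (no descendant of V6 in the set): holds — descendants of V6 are {V8}; none are in {V4, V5}.
Condition 2 (every backdoor path blocked by {V4, V5}):
  P1: blocked at fork node V5 ∈ conditioning set.
  P2: blocked at fork node V5 ∈ conditioning set.
{V4, V5} satisfies the backdoor criterion.

Yes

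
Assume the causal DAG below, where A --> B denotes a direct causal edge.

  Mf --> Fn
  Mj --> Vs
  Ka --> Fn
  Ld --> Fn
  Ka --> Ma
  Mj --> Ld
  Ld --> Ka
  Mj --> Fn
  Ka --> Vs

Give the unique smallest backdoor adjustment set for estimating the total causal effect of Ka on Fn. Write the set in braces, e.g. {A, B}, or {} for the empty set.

{Ld}

Variables eligible for adjustment (non-descendants of Ka, excluding Ka and Fn): {Ld, Mf, Mj}.
Backdoor paths from Ka to Fn:
  P1: Ka <- Ld <- Mj -> Fn
  P2: Ka <- Ld -> Fn
The empty set is not sufficient: P1 (Ka <- Ld <- Mj -> Fn) has no collider blocking it and no conditioned non-collider, so it is open.
Try {Ld}:
  P1: blocked at chain node Ld ∈ conditioning set.
  P2: blocked at fork node Ld ∈ conditioning set.
{Ld} contains no descendant of Ka and blocks every backdoor path.
No other singleton works — e.g. {Mj} leaves P2 open — so {Ld} is the unique smallest valid adjustment set.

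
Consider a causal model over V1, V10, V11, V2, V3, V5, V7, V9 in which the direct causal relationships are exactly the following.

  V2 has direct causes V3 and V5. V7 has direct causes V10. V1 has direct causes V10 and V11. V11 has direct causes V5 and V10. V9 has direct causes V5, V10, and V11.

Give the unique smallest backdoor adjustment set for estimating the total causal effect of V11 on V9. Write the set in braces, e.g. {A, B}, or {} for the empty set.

Variables eligible for adjustment (non-descendants of V11, excluding V11 and V9): {V10, V2, V3, V5, V7}.
Backdoor paths from V11 to V9:
  P1: V11 <- V5 -> V9
  P2: V11 <- V10 -> V9
The empty set is not sufficient: P1 (V11 <- V5 -> V9) has no collider blocking it and no conditioned non-collider, so it is open.
Try {V10, V5}:
  P1: blocked at fork node V5 ∈ conditioning set.
  P2: blocked at fork node V10 ∈ conditioning set.
{V10, V5} contains no descendant of V11 and blocks every backdoor path.
Every element of {V10, V5} is needed (dropping V10 leaves P2 open; dropping V5 leaves P1 open), so no proper subset is valid.
Among all size-2 subsets of the eligible variables, only {V10, V5} blocks every backdoor path, so it is the unique smallest valid adjustment set.

{V10, V5}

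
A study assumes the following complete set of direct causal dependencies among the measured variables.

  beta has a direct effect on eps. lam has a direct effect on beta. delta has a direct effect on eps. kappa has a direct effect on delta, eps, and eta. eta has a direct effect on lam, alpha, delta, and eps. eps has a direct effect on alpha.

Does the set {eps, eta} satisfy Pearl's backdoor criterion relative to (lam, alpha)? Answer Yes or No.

No

Backdoor paths from lam to alpha (paths whose first edge points into lam):
  P1: lam <- eta <- kappa -> delta -> eps -> alpha
  P2: lam <- eta <- kappa -> eps -> alpha
  P3: lam <- eta -> delta <- kappa -> eps -> alpha
  P4: lam <- eta -> delta -> eps -> alpha
  P5: lam <- eta -> eps -> alpha
  P6: lam <- eta -> alpha
Condition 1 (no descendant of lam in the set): FAILS — eps is a descendant of lam.
Condition 2 (every backdoor path blocked by {eps, eta}):
  P1: blocked at chain node eta ∈ conditioning set.
  P2: blocked at chain node eta ∈ conditioning set.
  P3: blocked at fork node eta ∈ conditioning set.
  P4: blocked at fork node eta ∈ conditioning set.
  P5: blocked at fork node eta ∈ conditioning set.
  P6: blocked at fork node eta ∈ conditioning set.
{eps, eta} does not satisfy the backdoor criterion.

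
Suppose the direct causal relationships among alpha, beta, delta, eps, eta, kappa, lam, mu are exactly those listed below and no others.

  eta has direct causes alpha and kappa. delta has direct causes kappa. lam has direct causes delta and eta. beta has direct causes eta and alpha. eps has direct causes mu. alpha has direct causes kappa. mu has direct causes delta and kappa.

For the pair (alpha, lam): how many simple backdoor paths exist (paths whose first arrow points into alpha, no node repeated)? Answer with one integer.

A backdoor path from alpha to lam is any simple undirected path whose first edge points into alpha (i.e. leaves alpha via a parent).
Parents of alpha: {kappa}.
Enumerating:
  P1: alpha <- kappa -> eta -> lam
  P2: alpha <- kappa -> delta -> lam
  P3: alpha <- kappa -> mu <- delta -> lam
That exhausts the simple backdoor paths. Count: 3.

3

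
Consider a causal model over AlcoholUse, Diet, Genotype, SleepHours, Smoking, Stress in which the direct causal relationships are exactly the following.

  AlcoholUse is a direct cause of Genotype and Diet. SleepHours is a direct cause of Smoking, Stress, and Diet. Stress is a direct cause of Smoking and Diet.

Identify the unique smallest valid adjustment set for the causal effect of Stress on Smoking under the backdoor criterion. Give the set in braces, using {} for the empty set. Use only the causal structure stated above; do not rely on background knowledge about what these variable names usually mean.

{SleepHours}

Variables eligible for adjustment (non-descendants of Stress, excluding Stress and Smoking): {AlcoholUse, Genotype, SleepHours}.
Backdoor paths from Stress to Smoking:
  P1: Stress <- SleepHours -> Smoking
The empty set is not sufficient: P1 (Stress <- SleepHours -> Smoking) has no collider blocking it and no conditioned non-collider, so it is open.
Try {SleepHours}:
  P1: blocked at fork node SleepHours ∈ conditioning set.
{SleepHours} contains no descendant of Stress and blocks every backdoor path.
No other singleton works — e.g. {AlcoholUse} leaves P1 open — so {SleepHours} is the unique smallest valid adjustment set.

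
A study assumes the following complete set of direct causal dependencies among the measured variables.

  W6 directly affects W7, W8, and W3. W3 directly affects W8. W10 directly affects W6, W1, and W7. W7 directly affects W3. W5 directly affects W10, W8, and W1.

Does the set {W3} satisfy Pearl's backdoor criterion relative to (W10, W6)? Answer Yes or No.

No

Backdoor paths from W10 to W6 (paths whose first edge points into W10):
  P1: W10 <- W5 -> W8 <- W6
  P2: W10 <- W5 -> W8 <- W3 <- W6
  P3: W10 <- W5 -> W8 <- W3 <- W7 <- W6
Condition 1 (no descendant of W10 in the set): FAILS — W3 is a descendant of W10.
Condition 2 (every backdoor path blocked by {W3}):
  P1: blocked at collider W8 (neither it nor any descendant is in the conditioning set).
  P2: blocked at collider W8 (neither it nor any descendant is in the conditioning set).
  P3: blocked at collider W8 (neither it nor any descendant is in the conditioning set).
{W3} does not satisfy the backdoor criterion.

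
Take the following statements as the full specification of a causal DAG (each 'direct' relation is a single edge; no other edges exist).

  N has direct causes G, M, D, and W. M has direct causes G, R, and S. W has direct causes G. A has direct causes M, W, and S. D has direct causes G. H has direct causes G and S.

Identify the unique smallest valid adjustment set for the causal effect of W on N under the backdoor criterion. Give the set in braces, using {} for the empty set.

Variables eligible for adjustment (non-descendants of W, excluding W and N): {D, G, H, M, R, S}.
Backdoor paths from W to N:
  P1: W <- G -> D -> N
  P2: W <- G -> M -> N
  P3: W <- G -> N
  P4: W <- G -> H <- S -> M -> N
  P5: W <- G -> H <- S -> A <- M -> N
The empty set is not sufficient: P1 (W <- G -> D -> N) has no collider blocking it and no conditioned non-collider, so it is open.
Try {G}:
  P1: blocked at fork node G ∈ conditioning set.
  P2: blocked at fork node G ∈ conditioning set.
  P3: blocked at fork node G ∈ conditioning set.
  P4: blocked at fork node G ∈ conditioning set.
  P5: blocked at fork node G ∈ conditioning set.
{G} contains no descendant of W and blocks every backdoor path.
No other singleton works — e.g. {R} leaves P1 open — so {G} is the unique smallest valid adjustment set.

{G}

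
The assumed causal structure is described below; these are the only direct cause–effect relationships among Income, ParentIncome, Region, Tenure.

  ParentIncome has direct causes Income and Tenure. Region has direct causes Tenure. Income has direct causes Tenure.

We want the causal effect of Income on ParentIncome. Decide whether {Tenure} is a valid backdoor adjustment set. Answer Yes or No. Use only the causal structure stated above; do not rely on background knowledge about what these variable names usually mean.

Yes

Backdoor paths from Income to ParentIncome (paths whose first edge points into Income):
  P1: Income <- Tenure -> ParentIncome
Condition 1 (no descendant of Income in the set): holds — descendants of Income are {ParentIncome}; none are in {Tenure}.
Condition 2 (every backdoor path blocked by {Tenure}):
  P1: blocked at fork node Tenure ∈ conditioning set.
{Tenure} satisfies the backdoor criterion.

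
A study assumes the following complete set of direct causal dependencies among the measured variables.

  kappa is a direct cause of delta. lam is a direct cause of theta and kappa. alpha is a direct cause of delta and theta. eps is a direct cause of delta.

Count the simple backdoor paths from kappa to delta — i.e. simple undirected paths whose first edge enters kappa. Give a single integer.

A backdoor path from kappa to delta is any simple undirected path whose first edge points into kappa (i.e. leaves kappa via a parent).
Parents of kappa: {lam}.
Enumerating:
  P1: kappa <- lam -> theta <- alpha -> delta
That exhausts the simple backdoor paths. Count: 1.

1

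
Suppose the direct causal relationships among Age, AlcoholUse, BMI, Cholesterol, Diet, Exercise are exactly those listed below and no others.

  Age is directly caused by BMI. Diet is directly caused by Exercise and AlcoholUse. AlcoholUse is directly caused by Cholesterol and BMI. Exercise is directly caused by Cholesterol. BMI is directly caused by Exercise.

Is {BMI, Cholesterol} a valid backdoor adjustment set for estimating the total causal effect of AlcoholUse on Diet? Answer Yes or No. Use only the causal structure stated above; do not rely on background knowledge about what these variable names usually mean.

Backdoor paths from AlcoholUse to Diet (paths whose first edge points into AlcoholUse):
  P1: AlcoholUse <- Cholesterol -> Exercise -> Diet
  P2: AlcoholUse <- BMI <- Exercise -> Diet
Condition 1 (no descendant of AlcoholUse in the set): holds — descendants of AlcoholUse are {Diet}; none are in {BMI, Cholesterol}.
Condition 2 (every backdoor path blocked by {BMI, Cholesterol}):
  P1: blocked at fork node Cholesterol ∈ conditioning set.
  P2: blocked at chain node BMI ∈ conditioning set.
{BMI, Cholesterol} satisfies the backdoor criterion.

Yes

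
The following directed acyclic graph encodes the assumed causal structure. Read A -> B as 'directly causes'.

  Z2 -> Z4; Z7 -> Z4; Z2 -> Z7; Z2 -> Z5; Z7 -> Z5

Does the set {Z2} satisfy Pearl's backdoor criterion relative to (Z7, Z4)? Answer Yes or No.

Backdoor paths from Z7 to Z4 (paths whose first edge points into Z7):
  P1: Z7 <- Z2 -> Z4
Condition 1 (no descendant of Z7 in the set): holds — descendants of Z7 are {Z4, Z5}; none are in {Z2}.
Condition 2 (every backdoor path blocked by {Z2}):
  P1: blocked at fork node Z2 ∈ conditioning set.
{Z2} satisfies the backdoor criterion.

Yes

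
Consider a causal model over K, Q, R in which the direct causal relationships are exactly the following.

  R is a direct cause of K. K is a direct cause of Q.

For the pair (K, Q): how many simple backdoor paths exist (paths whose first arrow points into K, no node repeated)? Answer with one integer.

0

A backdoor path from K to Q is any simple undirected path whose first edge points into K (i.e. leaves K via a parent).
Parents of K: {R}.
No simple path from any parent of K reaches Q without revisiting K, so there are no backdoor paths.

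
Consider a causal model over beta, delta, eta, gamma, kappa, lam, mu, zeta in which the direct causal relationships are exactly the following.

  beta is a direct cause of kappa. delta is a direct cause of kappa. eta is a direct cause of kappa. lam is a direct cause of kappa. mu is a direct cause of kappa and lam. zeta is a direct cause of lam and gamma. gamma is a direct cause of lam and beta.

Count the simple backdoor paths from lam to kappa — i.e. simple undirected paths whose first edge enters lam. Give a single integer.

3

A backdoor path from lam to kappa is any simple undirected path whose first edge points into lam (i.e. leaves lam via a parent).
Parents of lam: {gamma, mu, zeta}.
Enumerating:
  P1: lam <- zeta -> gamma -> beta -> kappa
  P2: lam <- gamma -> beta -> kappa
  P3: lam <- mu -> kappa
That exhausts the simple backdoor paths. Count: 3.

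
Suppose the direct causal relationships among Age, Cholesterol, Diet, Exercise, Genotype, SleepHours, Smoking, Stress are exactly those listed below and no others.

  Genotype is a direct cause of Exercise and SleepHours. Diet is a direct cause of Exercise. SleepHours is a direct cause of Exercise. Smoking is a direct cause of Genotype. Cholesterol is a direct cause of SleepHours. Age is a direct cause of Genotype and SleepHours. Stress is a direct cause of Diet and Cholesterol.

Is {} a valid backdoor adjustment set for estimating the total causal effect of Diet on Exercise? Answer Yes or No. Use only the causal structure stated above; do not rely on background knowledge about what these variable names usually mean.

No

Backdoor paths from Diet to Exercise (paths whose first edge points into Diet):
  P1: Diet <- Stress -> Cholesterol -> SleepHours <- Age -> Genotype -> Exercise
  P2: Diet <- Stress -> Cholesterol -> SleepHours <- Genotype -> Exercise
  P3: Diet <- Stress -> Cholesterol -> SleepHours -> Exercise
Condition 1 (no descendant of Diet in the set): holds — descendants of Diet are {Exercise}; none are in {}.
Condition 2 (every backdoor path blocked by {}):
  P1: blocked at collider SleepHours (neither it nor any descendant is in the conditioning set).
  P2: blocked at collider SleepHours (neither it nor any descendant is in the conditioning set).
  P3: open — no interior node is in the conditioning set.
{} does not satisfy the backdoor criterion.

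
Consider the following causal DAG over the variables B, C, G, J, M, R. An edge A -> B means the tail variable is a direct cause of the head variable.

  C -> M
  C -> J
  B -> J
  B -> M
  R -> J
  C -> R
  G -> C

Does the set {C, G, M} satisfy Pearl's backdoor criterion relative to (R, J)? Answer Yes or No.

Backdoor paths from R to J (paths whose first edge points into R):
  P1: R <- C -> M <- B -> J
  P2: R <- C -> J
Condition 1 (no descendant of R in the set): holds — descendants of R are {J}; none are in {C, G, M}.
Condition 2 (every backdoor path blocked by {C, G, M}):
  P1: blocked at fork node C ∈ conditioning set.
  P2: blocked at fork node C ∈ conditioning set.
{C, G, M} satisfies the backdoor criterion.

Yes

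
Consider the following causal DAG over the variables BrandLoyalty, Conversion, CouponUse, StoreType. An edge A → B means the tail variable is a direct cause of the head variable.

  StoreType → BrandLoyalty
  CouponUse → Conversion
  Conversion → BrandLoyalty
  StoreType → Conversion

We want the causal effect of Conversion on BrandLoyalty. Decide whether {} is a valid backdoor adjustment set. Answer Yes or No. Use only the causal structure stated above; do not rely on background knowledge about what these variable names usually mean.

No

Backdoor paths from Conversion to BrandLoyalty (paths whose first edge points into Conversion):
  P1: Conversion <- StoreType -> BrandLoyalty
Condition 1 (no descendant of Conversion in the set): holds — descendants of Conversion are {BrandLoyalty}; none are in {}.
Condition 2 (every backdoor path blocked by {}):
  P1: open — no interior node is in the conditioning set.
{} does not satisfy the backdoor criterion.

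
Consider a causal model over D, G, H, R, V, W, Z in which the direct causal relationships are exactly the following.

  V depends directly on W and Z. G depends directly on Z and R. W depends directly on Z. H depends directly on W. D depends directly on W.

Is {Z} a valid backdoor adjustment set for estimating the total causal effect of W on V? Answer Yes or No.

Yes

Backdoor paths from W to V (paths whose first edge points into W):
  P1: W <- Z -> V
Condition 1 (no descendant of W in the set): holds — descendants of W are {D, H, V}; none are in {Z}.
Condition 2 (every backdoor path blocked by {Z}):
  P1: blocked at fork node Z ∈ conditioning set.
{Z} satisfies the backdoor criterion.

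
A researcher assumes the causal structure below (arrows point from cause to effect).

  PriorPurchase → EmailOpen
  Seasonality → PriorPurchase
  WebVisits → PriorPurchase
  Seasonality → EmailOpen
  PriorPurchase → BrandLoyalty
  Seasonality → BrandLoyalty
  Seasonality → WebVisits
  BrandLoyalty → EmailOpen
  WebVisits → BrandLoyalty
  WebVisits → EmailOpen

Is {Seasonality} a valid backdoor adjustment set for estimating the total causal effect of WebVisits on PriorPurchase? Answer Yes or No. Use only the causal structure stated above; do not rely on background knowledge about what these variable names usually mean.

Yes

Backdoor paths from WebVisits to PriorPurchase (paths whose first edge points into WebVisits):
  P1: WebVisits <- Seasonality -> PriorPurchase
  P2: WebVisits <- Seasonality -> BrandLoyalty <- PriorPurchase
  P3: WebVisits <- Seasonality -> BrandLoyalty -> EmailOpen <- PriorPurchase
  P4: WebVisits <- Seasonality -> EmailOpen <- PriorPurchase
  P5: WebVisits <- Seasonality -> EmailOpen <- BrandLoyalty <- PriorPurchase
Condition 1 (no descendant of WebVisits in the set): holds — descendants of WebVisits are {BrandLoyalty, EmailOpen, PriorPurchase}; none are in {Seasonality}.
Condition 2 (every backdoor path blocked by {Seasonality}):
  P1: blocked at fork node Seasonality ∈ conditioning set.
  P2: blocked at fork node Seasonality ∈ conditioning set.
  P3: blocked at fork node Seasonality ∈ conditioning set.
  P4: blocked at fork node Seasonality ∈ conditioning set.
  P5: blocked at fork node Seasonality ∈ conditioning set.
{Seasonality} satisfies the backdoor criterion.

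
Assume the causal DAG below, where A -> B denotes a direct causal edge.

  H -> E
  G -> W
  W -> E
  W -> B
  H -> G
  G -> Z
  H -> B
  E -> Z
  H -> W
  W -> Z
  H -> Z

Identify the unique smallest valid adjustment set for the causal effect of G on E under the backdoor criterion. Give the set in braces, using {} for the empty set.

Variables eligible for adjustment (non-descendants of G, excluding G and E): {H}.
Backdoor paths from G to E:
  P1: G <- H -> W -> E
  P2: G <- H -> W -> Z <- E
  P3: G <- H -> B <- W -> E
  P4: G <- H -> B <- W -> Z <- E
  P5: G <- H -> E
  P6: G <- H -> Z <- W -> E
  P7: G <- H -> Z <- E
The empty set is not sufficient: P1 (G <- H -> W -> E) has no collider blocking it and no conditioned non-collider, so it is open.
Try {H}:
  P1: blocked at fork node H ∈ conditioning set.
  P2: blocked at fork node H ∈ conditioning set.
  P3: blocked at fork node H ∈ conditioning set.
  P4: blocked at fork node H ∈ conditioning set.
  P5: blocked at fork node H ∈ conditioning set.
  P6: blocked at fork node H ∈ conditioning set.
  P7: blocked at fork node H ∈ conditioning set.
{H} contains no descendant of G and blocks every backdoor path.
{H} is the unique smallest valid adjustment set.

{H}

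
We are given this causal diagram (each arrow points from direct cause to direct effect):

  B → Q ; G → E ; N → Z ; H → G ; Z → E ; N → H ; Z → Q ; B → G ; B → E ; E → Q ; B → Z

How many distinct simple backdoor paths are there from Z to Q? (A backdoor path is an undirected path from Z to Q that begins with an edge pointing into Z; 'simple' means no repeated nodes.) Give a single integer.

A backdoor path from Z to Q is any simple undirected path whose first edge points into Z (i.e. leaves Z via a parent).
Parents of Z: {B, N}.
Enumerating:
  P1: Z <- N -> H -> G <- B -> E -> Q
  P2: Z <- N -> H -> G <- B -> Q
  P3: Z <- N -> H -> G -> E <- B -> Q
  P4: Z <- N -> H -> G -> E -> Q
  P5: Z <- B -> G -> E -> Q
  P6: Z <- B -> E -> Q
  P7: Z <- B -> Q
That exhausts the simple backdoor paths. Count: 7.

7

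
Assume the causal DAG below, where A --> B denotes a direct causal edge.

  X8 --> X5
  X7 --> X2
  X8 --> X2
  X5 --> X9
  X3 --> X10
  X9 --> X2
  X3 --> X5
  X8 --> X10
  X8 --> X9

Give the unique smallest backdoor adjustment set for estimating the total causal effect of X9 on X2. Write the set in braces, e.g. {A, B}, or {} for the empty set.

{X8}

Variables eligible for adjustment (non-descendants of X9, excluding X9 and X2): {X10, X3, X5, X7, X8}.
Backdoor paths from X9 to X2:
  P1: X9 <- X8 -> X2
  P2: X9 <- X5 <- X8 -> X2
  P3: X9 <- X5 <- X3 -> X10 <- X8 -> X2
The empty set is not sufficient: P1 (X9 <- X8 -> X2) has no collider blocking it and no conditioned non-collider, so it is open.
Try {X8}:
  P1: blocked at fork node X8 ∈ conditioning set.
  P2: blocked at fork node X8 ∈ conditioning set.
  P3: blocked at collider X10 (neither it nor any descendant is in the conditioning set).
{X8} contains no descendant of X9 and blocks every backdoor path.
No other singleton works — e.g. {X7} leaves P1 open — so {X8} is the unique smallest valid adjustment set.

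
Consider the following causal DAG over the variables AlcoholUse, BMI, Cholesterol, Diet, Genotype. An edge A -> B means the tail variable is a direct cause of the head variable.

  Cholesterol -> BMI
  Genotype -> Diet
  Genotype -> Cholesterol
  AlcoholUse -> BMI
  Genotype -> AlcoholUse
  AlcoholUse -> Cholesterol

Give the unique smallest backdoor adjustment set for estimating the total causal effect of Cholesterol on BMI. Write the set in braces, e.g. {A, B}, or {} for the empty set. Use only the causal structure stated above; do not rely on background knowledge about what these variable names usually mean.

{AlcoholUse}

Variables eligible for adjustment (non-descendants of Cholesterol, excluding Cholesterol and BMI): {AlcoholUse, Diet, Genotype}.
Backdoor paths from Cholesterol to BMI:
  P1: Cholesterol <- Genotype -> AlcoholUse -> BMI
  P2: Cholesterol <- AlcoholUse -> BMI
The empty set is not sufficient: P1 (Cholesterol <- Genotype -> AlcoholUse -> BMI) has no collider blocking it and no conditioned non-collider, so it is open.
Try {AlcoholUse}:
  P1: blocked at chain node AlcoholUse ∈ conditioning set.
  P2: blocked at fork node AlcoholUse ∈ conditioning set.
{AlcoholUse} contains no descendant of Cholesterol and blocks every backdoor path.
No other singleton works — e.g. {Genotype} leaves P2 open — so {AlcoholUse} is the unique smallest valid adjustment set.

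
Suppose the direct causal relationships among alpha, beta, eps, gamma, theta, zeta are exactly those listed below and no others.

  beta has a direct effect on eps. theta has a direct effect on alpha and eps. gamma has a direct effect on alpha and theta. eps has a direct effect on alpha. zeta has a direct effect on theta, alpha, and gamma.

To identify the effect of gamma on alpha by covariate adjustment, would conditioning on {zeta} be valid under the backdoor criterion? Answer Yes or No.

Backdoor paths from gamma to alpha (paths whose first edge points into gamma):
  P1: gamma <- zeta -> theta -> eps -> alpha
  P2: gamma <- zeta -> theta -> alpha
  P3: gamma <- zeta -> alpha
Condition 1 (no descendant of gamma in the set): holds — descendants of gamma are {alpha, eps, theta}; none are in {zeta}.
Condition 2 (every backdoor path blocked by {zeta}):
  P1: blocked at fork node zeta ∈ conditioning set.
  P2: blocked at fork node zeta ∈ conditioning set.
  P3: blocked at fork node zeta ∈ conditioning set.
{zeta} satisfies the backdoor criterion.

Yes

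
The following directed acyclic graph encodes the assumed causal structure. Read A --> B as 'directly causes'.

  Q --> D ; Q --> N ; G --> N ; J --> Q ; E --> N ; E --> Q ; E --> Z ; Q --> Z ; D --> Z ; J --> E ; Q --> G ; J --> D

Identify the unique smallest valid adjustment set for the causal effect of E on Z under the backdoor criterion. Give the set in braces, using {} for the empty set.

{J}

Variables eligible for adjustment (non-descendants of E, excluding E and Z): {J}.
Backdoor paths from E to Z:
  P1: E <- J -> Q -> D -> Z
  P2: E <- J -> Q -> Z
  P3: E <- J -> D <- Q -> Z
  P4: E <- J -> D -> Z
The empty set is not sufficient: P1 (E <- J -> Q -> D -> Z) has no collider blocking it and no conditioned non-collider, so it is open.
Try {J}:
  P1: blocked at fork node J ∈ conditioning set.
  P2: blocked at fork node J ∈ conditioning set.
  P3: blocked at fork node J ∈ conditioning set.
  P4: blocked at fork node J ∈ conditioning set.
{J} contains no descendant of E and blocks every backdoor path.
{J} is the unique smallest valid adjustment set.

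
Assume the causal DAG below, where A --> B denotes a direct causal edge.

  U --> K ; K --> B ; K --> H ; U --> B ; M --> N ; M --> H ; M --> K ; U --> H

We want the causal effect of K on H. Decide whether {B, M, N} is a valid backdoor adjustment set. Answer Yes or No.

Backdoor paths from K to H (paths whose first edge points into K):
  P1: K <- M -> H
  P2: K <- U -> H
Condition 1 (no descendant of K in the set): FAILS — B is a descendant of K.
Condition 2 (every backdoor path blocked by {B, M, N}):
  P1: blocked at fork node M ∈ conditioning set.
  P2: open — no interior node is in the conditioning set.
{B, M, N} does not satisfy the backdoor criterion.

No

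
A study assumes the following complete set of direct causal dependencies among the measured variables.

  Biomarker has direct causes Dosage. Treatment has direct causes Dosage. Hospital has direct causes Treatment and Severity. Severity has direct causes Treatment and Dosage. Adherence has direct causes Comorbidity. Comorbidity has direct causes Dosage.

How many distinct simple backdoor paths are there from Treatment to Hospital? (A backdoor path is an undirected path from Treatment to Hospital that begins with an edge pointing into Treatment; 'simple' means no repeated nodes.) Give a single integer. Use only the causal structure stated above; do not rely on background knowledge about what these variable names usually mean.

1

A backdoor path from Treatment to Hospital is any simple undirected path whose first edge points into Treatment (i.e. leaves Treatment via a parent).
Parents of Treatment: {Dosage}.
Enumerating:
  P1: Treatment <- Dosage -> Severity -> Hospital
That exhausts the simple backdoor paths. Count: 1.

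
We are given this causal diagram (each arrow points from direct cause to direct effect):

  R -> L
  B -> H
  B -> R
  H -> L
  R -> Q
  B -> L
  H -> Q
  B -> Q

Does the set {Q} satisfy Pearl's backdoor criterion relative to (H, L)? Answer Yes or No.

No

Backdoor paths from H to L (paths whose first edge points into H):
  P1: H <- B -> R -> L
  P2: H <- B -> L
  P3: H <- B -> Q <- R -> L
Condition 1 (no descendant of H in the set): FAILS — Q is a descendant of H.
Condition 2 (every backdoor path blocked by {Q}):
  P1: open — no interior node is in the conditioning set.
  P2: open — no interior node is in the conditioning set.
  P3: open — collider(s) Q are conditioned on (or have a conditioned descendant) and no non-collider on the path is in the set.
{Q} does not satisfy the backdoor criterion.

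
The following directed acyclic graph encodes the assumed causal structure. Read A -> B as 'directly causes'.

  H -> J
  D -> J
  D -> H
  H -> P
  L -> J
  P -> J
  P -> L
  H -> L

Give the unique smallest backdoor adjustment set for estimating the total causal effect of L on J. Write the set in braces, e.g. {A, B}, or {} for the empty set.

{H, P}

Variables eligible for adjustment (non-descendants of L, excluding L and J): {D, H, P}.
Backdoor paths from L to J:
  P1: L <- H <- D -> J
  P2: L <- H -> P -> J
  P3: L <- H -> J
  P4: L <- P <- H <- D -> J
  P5: L <- P <- H -> J
  P6: L <- P -> J
The empty set is not sufficient: P1 (L <- H <- D -> J) has no collider blocking it and no conditioned non-collider, so it is open.
Try {H, P}:
  P1: blocked at chain node H ∈ conditioning set.
  P2: blocked at fork node H ∈ conditioning set.
  P3: blocked at fork node H ∈ conditioning set.
  P4: blocked at chain node P ∈ conditioning set.
  P5: blocked at chain node P ∈ conditioning set.
  P6: blocked at fork node P ∈ conditioning set.
{H, P} contains no descendant of L and blocks every backdoor path.
Every element of {H, P} is needed (dropping H leaves P1 open; dropping P leaves P6 open), so no proper subset is valid.
Among all size-2 subsets of the eligible variables, only {H, P} blocks every backdoor path, so it is the unique smallest valid adjustment set.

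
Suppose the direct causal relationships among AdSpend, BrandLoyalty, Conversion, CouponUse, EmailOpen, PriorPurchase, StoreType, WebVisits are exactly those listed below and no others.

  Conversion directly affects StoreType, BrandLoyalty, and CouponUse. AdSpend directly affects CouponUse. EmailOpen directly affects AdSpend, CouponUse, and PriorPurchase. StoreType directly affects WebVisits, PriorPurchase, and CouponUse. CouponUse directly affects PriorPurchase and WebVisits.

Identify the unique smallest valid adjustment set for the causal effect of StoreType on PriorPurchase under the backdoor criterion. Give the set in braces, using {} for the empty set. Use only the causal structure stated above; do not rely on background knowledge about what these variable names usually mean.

{Conversion}

Variables eligible for adjustment (non-descendants of StoreType, excluding StoreType and PriorPurchase): {AdSpend, BrandLoyalty, Conversion, EmailOpen}.
Backdoor paths from StoreType to PriorPurchase:
  P1: StoreType <- Conversion -> CouponUse <- EmailOpen -> PriorPurchase
  P2: StoreType <- Conversion -> CouponUse <- AdSpend <- EmailOpen -> PriorPurchase
  P3: StoreType <- Conversion -> CouponUse -> PriorPurchase
The empty set is not sufficient: P3 (StoreType <- Conversion -> CouponUse -> PriorPurchase) has no collider blocking it and no conditioned non-collider, so it is open.
Try {Conversion}:
  P1: blocked at fork node Conversion ∈ conditioning set.
  P2: blocked at fork node Conversion ∈ conditioning set.
  P3: blocked at fork node Conversion ∈ conditioning set.
{Conversion} contains no descendant of StoreType and blocks every backdoor path.
No other singleton works — e.g. {EmailOpen} leaves P3 open — so {Conversion} is the unique smallest valid adjustment set.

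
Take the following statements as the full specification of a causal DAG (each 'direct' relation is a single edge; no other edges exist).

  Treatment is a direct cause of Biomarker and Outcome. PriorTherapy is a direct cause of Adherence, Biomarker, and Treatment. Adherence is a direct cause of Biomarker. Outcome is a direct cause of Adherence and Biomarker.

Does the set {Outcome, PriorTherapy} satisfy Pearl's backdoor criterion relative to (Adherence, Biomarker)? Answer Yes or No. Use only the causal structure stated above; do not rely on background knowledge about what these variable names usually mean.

Backdoor paths from Adherence to Biomarker (paths whose first edge points into Adherence):
  P1: Adherence <- PriorTherapy -> Treatment -> Outcome -> Biomarker
  P2: Adherence <- PriorTherapy -> Treatment -> Biomarker
  P3: Adherence <- PriorTherapy -> Biomarker
  P4: Adherence <- Outcome <- Treatment <- PriorTherapy -> Biomarker
  P5: Adherence <- Outcome <- Treatment -> Biomarker
  P6: Adherence <- Outcome -> Biomarker
Condition 1 (no descendant of Adherence in the set): holds — descendants of Adherence are {Biomarker}; none are in {Outcome, PriorTherapy}.
Condition 2 (every backdoor path blocked by {Outcome, PriorTherapy}):
  P1: blocked at fork node PriorTherapy ∈ conditioning set.
  P2: blocked at fork node PriorTherapy ∈ conditioning set.
  P3: blocked at fork node PriorTherapy ∈ conditioning set.
  P4: blocked at chain node Outcome ∈ conditioning set.
  P5: blocked at chain node Outcome ∈ conditioning set.
  P6: blocked at fork node Outcome ∈ conditioning set.
{Outcome, PriorTherapy} satisfies the backdoor criterion.

Yes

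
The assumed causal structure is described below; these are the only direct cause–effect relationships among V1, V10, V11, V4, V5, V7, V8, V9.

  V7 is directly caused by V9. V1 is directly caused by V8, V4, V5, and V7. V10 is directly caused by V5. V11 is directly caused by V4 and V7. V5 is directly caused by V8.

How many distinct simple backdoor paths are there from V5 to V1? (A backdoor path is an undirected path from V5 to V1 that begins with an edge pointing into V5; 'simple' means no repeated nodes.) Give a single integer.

A backdoor path from V5 to V1 is any simple undirected path whose first edge points into V5 (i.e. leaves V5 via a parent).
Parents of V5: {V8}.
Enumerating:
  P1: V5 <- V8 -> V1
That exhausts the simple backdoor paths. Count: 1.

1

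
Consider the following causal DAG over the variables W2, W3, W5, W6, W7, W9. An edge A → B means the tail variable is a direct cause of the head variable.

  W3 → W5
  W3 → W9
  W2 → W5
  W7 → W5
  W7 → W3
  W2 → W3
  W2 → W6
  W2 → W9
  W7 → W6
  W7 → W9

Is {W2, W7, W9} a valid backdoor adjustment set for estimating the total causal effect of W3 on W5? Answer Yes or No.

No

Backdoor paths from W3 to W5 (paths whose first edge points into W3):
  P1: W3 <- W2 -> W5
  P2: W3 <- W2 -> W6 <- W7 -> W5
  P3: W3 <- W2 -> W9 <- W7 -> W5
  P4: W3 <- W7 -> W5
  P5: W3 <- W7 -> W6 <- W2 -> W5
  P6: W3 <- W7 -> W9 <- W2 -> W5
Condition 1 (no descendant of W3 in the set): FAILS — W9 is a descendant of W3.
Condition 2 (every backdoor path blocked by {W2, W7, W9}):
  P1: blocked at fork node W2 ∈ conditioning set.
  P2: blocked at fork node W2 ∈ conditioning set.
  P3: blocked at fork node W2 ∈ conditioning set.
  P4: blocked at fork node W7 ∈ conditioning set.
  P5: blocked at fork node W7 ∈ conditioning set.
  P6: blocked at fork node W7 ∈ conditioning set.
{W2, W7, W9} does not satisfy the backdoor criterion.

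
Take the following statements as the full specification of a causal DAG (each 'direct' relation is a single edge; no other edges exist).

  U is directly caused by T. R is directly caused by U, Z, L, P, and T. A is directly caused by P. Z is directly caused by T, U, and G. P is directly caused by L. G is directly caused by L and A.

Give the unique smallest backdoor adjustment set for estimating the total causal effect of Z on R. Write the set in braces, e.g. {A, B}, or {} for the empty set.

Variables eligible for adjustment (non-descendants of Z, excluding Z and R): {A, G, L, P, T, U}.
Backdoor paths from Z to R:
  P1: Z <- T -> U -> R
  P2: Z <- T -> R
  P3: Z <- U <- T -> R
  P4: Z <- U -> R
  P5: Z <- G <- L -> P -> R
  P6: Z <- G <- L -> R
  P7: Z <- G <- A <- P <- L -> R
  P8: Z <- G <- A <- P -> R
The empty set is not sufficient: P1 (Z <- T -> U -> R) has no collider blocking it and no conditioned non-collider, so it is open.
Try {G, T, U}:
  P1: blocked at fork node T ∈ conditioning set.
  P2: blocked at fork node T ∈ conditioning set.
  P3: blocked at chain node U ∈ conditioning set.
  P4: blocked at fork node U ∈ conditioning set.
  P5: blocked at chain node G ∈ conditioning set.
  P6: blocked at chain node G ∈ conditioning set.
  P7: blocked at chain node G ∈ conditioning set.
  P8: blocked at chain node G ∈ conditioning set.
{G, T, U} contains no descendant of Z and blocks every backdoor path.
Every element of {G, T, U} is needed (dropping G leaves P5 open; dropping T leaves P2 open; dropping U leaves P4 open), so no proper subset is valid.
Among all size-3 subsets of the eligible variables, only {G, T, U} blocks every backdoor path, so it is the unique smallest valid adjustment set.

{G, T, U}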